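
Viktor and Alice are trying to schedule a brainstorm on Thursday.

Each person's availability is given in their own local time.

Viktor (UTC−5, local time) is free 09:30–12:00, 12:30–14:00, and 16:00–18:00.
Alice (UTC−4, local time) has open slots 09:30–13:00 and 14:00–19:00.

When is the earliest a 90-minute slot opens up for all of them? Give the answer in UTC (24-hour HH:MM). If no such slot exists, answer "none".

14:30

Viktor → UTC: 14:30–17:00, 17:30–19:00, 21:00–23:00.
Alice → UTC: 13:30–17:00, 18:00–23:00.
Viktor ∩ Alice: 14:30–17:00, 18:00–19:00, 21:00–23:00.
Windows ≥ 90 min: 14:30–17:00, 21:00–23:00.
Earliest such window starts at 14:30.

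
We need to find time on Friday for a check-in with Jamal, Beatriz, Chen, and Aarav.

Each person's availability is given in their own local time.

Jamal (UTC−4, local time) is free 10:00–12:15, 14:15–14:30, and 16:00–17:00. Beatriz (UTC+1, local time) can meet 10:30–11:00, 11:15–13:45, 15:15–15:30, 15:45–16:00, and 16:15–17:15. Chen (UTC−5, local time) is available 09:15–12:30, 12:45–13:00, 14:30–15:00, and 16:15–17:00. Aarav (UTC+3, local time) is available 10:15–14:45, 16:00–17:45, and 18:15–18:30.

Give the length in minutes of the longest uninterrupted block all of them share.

15 minutes

Jamal → UTC: 14:00–16:15, 18:15–18:30, 20:00–21:00.
Beatriz → UTC: 09:30–10:00, 10:15–12:45, 14:15–14:30, 14:45–15:00, 15:15–16:15.
Chen → UTC: 14:15–17:30, 17:45–18:00, 19:30–20:00, 21:15–22:00.
Aarav → UTC: 07:15–11:45, 13:00–14:45, 15:15–15:30.
Jamal ∩ Beatriz: 14:15–14:30, 14:45–15:00, 15:15–16:15.
Jamal ∩ Beatriz ∩ Chen: 14:15–14:30, 14:45–15:00, 15:15–16:15.
Jamal ∩ Beatriz ∩ Chen ∩ Aarav: 14:15–14:30, 15:15–15:30.
Common window lengths: 15, 15 min; longest is 15.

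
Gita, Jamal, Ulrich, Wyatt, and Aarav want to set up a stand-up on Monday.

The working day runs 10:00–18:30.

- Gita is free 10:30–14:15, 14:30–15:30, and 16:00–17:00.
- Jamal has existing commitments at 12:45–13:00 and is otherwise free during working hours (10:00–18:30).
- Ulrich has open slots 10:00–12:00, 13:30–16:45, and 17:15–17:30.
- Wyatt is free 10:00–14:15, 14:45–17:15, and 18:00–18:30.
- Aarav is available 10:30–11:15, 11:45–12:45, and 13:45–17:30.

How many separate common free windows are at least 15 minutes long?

5

Jamal free within 10:00–18:30: 10:00–12:45, 13:00–18:30.
Gita ∩ Jamal: 10:30–12:45, 13:00–14:15, 14:30–15:30, 16:00–17:00.
Gita ∩ Jamal ∩ Ulrich: 10:30–12:00, 13:30–14:15, 14:30–15:30, 16:00–16:45.
Gita ∩ Jamal ∩ Ulrich ∩ Wyatt: 10:30–12:00, 13:30–14:15, 14:45–15:30, 16:00–16:45.
Gita ∩ Jamal ∩ Ulrich ∩ Wyatt ∩ Aarav: 10:30–11:15, 11:45–12:00, 13:45–14:15, 14:45–15:30, 16:00–16:45.
Windows ≥ 15 min: 10:30–11:15, 11:45–12:00, 13:45–14:15, 14:45–15:30, 16:00–16:45.
That's 5 windows.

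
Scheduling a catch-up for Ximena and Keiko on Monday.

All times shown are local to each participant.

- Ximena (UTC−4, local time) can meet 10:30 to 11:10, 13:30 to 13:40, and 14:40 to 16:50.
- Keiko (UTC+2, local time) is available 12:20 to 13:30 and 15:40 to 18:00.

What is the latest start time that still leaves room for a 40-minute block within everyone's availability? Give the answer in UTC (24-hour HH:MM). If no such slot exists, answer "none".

14:30

Ximena → UTC: 14:30–15:10, 17:30–17:40, 18:40–20:50.
Keiko → UTC: 10:20–11:30, 13:40–16:00.
Ximena ∩ Keiko: 14:30–15:10.
Windows ≥ 40 min: 14:30–15:10.
Latest start in the last window 14:30–15:10 is 15:10 − 40 min = 14:30.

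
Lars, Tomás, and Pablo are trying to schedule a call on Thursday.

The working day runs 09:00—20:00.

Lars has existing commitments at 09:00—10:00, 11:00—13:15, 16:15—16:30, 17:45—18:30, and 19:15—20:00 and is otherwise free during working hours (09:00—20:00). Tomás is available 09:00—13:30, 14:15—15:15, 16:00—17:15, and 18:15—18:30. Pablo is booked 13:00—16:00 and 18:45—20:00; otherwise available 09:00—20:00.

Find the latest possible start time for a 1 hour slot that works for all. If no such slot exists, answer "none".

10:00

Lars free within 09:00–20:00: 10:00–11:00, 13:15–16:15, 16:30–17:45, 18:30–19:15.
Pablo free within 09:00–20:00: 09:00–13:00, 16:00–18:45.
Lars ∩ Tomás: 10:00–11:00, 13:15–13:30, 14:15–15:15, 16:00–16:15, 16:30–17:15.
Lars ∩ Tomás ∩ Pablo: 10:00–11:00, 16:00–16:15, 16:30–17:15.
Windows ≥ 60 min: 10:00–11:00.
Latest start in the last window 10:00–11:00 is 11:00 − 60 min = 10:00.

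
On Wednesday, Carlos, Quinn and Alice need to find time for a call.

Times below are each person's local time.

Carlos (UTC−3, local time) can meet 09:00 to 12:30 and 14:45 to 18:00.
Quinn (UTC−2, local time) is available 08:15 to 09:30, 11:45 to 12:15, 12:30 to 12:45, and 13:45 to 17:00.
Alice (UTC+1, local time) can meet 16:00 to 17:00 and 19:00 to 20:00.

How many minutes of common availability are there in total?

60 minutes

Carlos → UTC: 12:00–15:30, 17:45–21:00.
Quinn → UTC: 10:15–11:30, 13:45–14:15, 14:30–14:45, 15:45–19:00.
Alice → UTC: 15:00–16:00, 18:00–19:00.
Carlos ∩ Quinn: 13:45–14:15, 14:30–14:45, 17:45–19:00.
Carlos ∩ Quinn ∩ Alice: 18:00–19:00.
Total common minutes: 60.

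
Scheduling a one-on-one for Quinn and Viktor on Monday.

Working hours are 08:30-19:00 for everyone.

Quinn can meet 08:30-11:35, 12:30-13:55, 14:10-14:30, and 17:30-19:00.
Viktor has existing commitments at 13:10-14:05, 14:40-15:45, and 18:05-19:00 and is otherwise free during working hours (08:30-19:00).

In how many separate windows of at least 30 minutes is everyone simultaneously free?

Viktor free within 08:30–19:00: 08:30–13:10, 14:05–14:40, 15:45–18:05.
Quinn ∩ Viktor: 08:30–11:35, 12:30–13:10, 14:10–14:30, 17:30–18:05.
Windows ≥ 30 min: 08:30–11:35, 12:30–13:10, 17:30–18:05.
That's 3 windows.

3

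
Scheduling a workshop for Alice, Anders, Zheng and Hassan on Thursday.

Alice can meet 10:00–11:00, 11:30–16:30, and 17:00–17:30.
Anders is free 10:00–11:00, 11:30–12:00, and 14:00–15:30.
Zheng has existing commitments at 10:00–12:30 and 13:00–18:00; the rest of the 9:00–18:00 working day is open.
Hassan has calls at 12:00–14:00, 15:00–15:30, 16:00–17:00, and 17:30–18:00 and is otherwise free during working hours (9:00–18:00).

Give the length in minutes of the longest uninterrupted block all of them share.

Zheng free within 09:00–18:00: 09:00–10:00, 12:30–13:00.
Hassan free within 09:00–18:00: 09:00–12:00, 14:00–15:00, 15:30–16:00, 17:00–17:30.
Alice ∩ Anders: 10:00–11:00, 11:30–12:00, 14:00–15:30.
Alice ∩ Anders ∩ Zheng: (none).
Alice ∩ Anders ∩ Zheng ∩ Hassan: (none).
No common window.

0 minutes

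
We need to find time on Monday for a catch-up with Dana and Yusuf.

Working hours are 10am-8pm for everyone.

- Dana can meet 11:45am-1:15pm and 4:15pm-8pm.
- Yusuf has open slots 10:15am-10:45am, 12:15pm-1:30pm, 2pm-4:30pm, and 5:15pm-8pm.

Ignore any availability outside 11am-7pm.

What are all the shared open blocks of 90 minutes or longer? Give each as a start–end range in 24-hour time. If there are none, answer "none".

Dana ∩ Yusuf: 12:15–13:15, 16:15–16:30, 17:15–20:00.
Restricted to 11:00–19:00: 12:15–13:15, 16:15–16:30, 17:15–19:00.
Windows ≥ 90 min: 17:15–19:00.

17:15–19:00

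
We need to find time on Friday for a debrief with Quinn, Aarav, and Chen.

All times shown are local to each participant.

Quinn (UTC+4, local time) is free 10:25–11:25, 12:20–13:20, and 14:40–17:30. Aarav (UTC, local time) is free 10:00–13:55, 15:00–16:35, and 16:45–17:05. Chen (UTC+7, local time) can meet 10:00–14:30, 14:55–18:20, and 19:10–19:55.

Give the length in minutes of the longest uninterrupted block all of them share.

Quinn → UTC: 06:25–07:25, 08:20–09:20, 10:40–13:30.
Aarav → UTC: 10:00–13:55, 15:00–16:35, 16:45–17:05.
Chen → UTC: 03:00–07:30, 07:55–11:20, 12:10–12:55.
Quinn ∩ Aarav: 10:40–13:30.
Quinn ∩ Aarav ∩ Chen: 10:40–11:20, 12:10–12:55.
Common window lengths: 40, 45 min; longest is 45.

45 minutes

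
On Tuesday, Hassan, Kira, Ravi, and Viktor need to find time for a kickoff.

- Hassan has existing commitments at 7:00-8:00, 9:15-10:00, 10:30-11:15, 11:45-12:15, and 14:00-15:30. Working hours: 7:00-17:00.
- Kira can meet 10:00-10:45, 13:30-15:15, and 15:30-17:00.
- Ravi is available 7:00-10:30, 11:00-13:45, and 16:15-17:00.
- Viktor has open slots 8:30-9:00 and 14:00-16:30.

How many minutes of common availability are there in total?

15 minutes

Hassan free within 07:00–17:00: 08:00–09:15, 10:00–10:30, 11:15–11:45, 12:15–14:00, 15:30–17:00.
Hassan ∩ Kira: 10:00–10:30, 13:30–14:00, 15:30–17:00.
Hassan ∩ Kira ∩ Ravi: 10:00–10:30, 13:30–13:45, 16:15–17:00.
Hassan ∩ Kira ∩ Ravi ∩ Viktor: 16:15–16:30.
Total common minutes: 15.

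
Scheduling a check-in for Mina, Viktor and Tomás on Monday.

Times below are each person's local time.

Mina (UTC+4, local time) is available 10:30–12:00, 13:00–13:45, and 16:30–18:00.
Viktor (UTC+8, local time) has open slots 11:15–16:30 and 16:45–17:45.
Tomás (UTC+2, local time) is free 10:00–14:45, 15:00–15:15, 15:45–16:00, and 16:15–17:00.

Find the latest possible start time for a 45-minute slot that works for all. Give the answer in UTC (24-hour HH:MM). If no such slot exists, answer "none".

09:00

Mina → UTC: 06:30–08:00, 09:00–09:45, 12:30–14:00.
Viktor → UTC: 03:15–08:30, 08:45–09:45.
Tomás → UTC: 08:00–12:45, 13:00–13:15, 13:45–14:00, 14:15–15:00.
Mina ∩ Viktor: 06:30–08:00, 09:00–09:45.
Mina ∩ Viktor ∩ Tomás: 09:00–09:45.
Windows ≥ 45 min: 09:00–09:45.
Latest start in the last window 09:00–09:45 is 09:45 − 45 min = 09:00.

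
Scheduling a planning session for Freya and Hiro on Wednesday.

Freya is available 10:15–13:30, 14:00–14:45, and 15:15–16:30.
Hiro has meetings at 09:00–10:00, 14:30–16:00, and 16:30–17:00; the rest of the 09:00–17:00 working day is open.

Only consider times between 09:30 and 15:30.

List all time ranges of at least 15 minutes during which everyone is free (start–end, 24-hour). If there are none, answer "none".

10:15–13:30, 14:00–14:30

Hiro free within 09:00–17:00: 10:00–14:30, 16:00–16:30.
Freya ∩ Hiro: 10:15–13:30, 14:00–14:30, 16:00–16:30.
Restricted to 09:30–15:30: 10:15–13:30, 14:00–14:30.
Windows ≥ 15 min: 10:15–13:30, 14:00–14:30.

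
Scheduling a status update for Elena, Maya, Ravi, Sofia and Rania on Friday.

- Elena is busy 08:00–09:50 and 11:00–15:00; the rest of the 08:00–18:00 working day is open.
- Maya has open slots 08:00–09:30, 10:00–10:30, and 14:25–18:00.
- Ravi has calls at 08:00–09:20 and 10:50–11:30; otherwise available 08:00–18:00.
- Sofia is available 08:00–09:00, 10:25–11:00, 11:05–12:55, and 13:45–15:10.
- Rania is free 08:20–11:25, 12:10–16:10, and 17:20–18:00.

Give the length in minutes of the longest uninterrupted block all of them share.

10 minutes

Elena free within 08:00–18:00: 09:50–11:00, 15:00–18:00.
Ravi free within 08:00–18:00: 09:20–10:50, 11:30–18:00.
Elena ∩ Maya: 10:00–10:30, 15:00–18:00.
Elena ∩ Maya ∩ Ravi: 10:00–10:30, 15:00–18:00.
Elena ∩ Maya ∩ Ravi ∩ Sofia: 10:25–10:30, 15:00–15:10.
Elena ∩ Maya ∩ Ravi ∩ Sofia ∩ Rania: 10:25–10:30, 15:00–15:10.
Common window lengths: 5, 10 min; longest is 10.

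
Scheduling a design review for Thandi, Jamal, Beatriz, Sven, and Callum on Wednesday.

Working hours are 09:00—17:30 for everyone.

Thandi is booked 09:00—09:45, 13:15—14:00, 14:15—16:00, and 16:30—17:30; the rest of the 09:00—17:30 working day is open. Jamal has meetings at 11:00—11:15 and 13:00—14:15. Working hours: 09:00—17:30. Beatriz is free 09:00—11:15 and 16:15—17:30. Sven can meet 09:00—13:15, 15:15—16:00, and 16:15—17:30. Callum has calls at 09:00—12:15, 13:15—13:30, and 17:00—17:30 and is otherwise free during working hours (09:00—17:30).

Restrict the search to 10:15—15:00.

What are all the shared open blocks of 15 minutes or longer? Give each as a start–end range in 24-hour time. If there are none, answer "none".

Thandi free within 09:00–17:30: 09:45–13:15, 14:00–14:15, 16:00–16:30.
Jamal free within 09:00–17:30: 09:00–11:00, 11:15–13:00, 14:15–17:30.
Callum free within 09:00–17:30: 12:15–13:15, 13:30–17:00.
Thandi ∩ Jamal: 09:45–11:00, 11:15–13:00, 16:00–16:30.
Thandi ∩ Jamal ∩ Beatriz: 09:45–11:00, 16:15–16:30.
Thandi ∩ Jamal ∩ Beatriz ∩ Sven: 09:45–11:00, 16:15–16:30.
Thandi ∩ Jamal ∩ Beatriz ∩ Sven ∩ Callum: 16:15–16:30.
Restricted to 10:15–15:00: (none).
Windows ≥ 15 min: (none).

none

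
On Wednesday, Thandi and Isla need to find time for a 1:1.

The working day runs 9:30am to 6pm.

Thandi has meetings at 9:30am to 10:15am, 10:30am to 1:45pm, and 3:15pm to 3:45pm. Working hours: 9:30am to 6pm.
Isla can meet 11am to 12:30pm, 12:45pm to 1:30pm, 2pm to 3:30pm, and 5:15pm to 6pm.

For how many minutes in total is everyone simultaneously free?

120 minutes

Thandi free within 09:30–18:00: 10:15–10:30, 13:45–15:15, 15:45–18:00.
Thandi ∩ Isla: 14:00–15:15, 17:15–18:00.
Total common minutes: 75 + 45 = 120.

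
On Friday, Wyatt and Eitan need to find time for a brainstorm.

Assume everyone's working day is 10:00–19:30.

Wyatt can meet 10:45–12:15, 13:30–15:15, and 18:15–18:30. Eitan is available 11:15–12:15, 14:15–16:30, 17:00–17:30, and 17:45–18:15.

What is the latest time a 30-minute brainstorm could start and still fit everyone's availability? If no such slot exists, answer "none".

Wyatt ∩ Eitan: 11:15–12:15, 14:15–15:15.
Windows ≥ 30 min: 11:15–12:15, 14:15–15:15.
Latest start in the last window 14:15–15:15 is 15:15 − 30 min = 14:45.

14:45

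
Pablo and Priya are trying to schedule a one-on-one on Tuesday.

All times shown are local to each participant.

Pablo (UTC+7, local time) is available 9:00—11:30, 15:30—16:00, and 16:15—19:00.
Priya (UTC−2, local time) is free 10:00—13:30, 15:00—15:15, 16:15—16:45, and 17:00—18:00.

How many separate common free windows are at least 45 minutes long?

0

Pablo → UTC: 02:00–04:30, 08:30–09:00, 09:15–12:00.
Priya → UTC: 12:00–15:30, 17:00–17:15, 18:15–18:45, 19:00–20:00.
Pablo ∩ Priya: (none).
Windows ≥ 45 min: (none).
That's 0 windows.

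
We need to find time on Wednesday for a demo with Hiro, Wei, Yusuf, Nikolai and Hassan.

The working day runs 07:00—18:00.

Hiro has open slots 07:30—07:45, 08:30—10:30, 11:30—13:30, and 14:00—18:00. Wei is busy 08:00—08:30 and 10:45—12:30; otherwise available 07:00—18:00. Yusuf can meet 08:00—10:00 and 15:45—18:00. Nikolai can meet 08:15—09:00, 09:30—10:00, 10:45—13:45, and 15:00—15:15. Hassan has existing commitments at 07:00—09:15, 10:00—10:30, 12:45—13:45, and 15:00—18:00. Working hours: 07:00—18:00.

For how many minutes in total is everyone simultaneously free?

30 minutes

Wei free within 07:00–18:00: 07:00–08:00, 08:30–10:45, 12:30–18:00.
Hassan free within 07:00–18:00: 09:15–10:00, 10:30–12:45, 13:45–15:00.
Hiro ∩ Wei: 07:30–07:45, 08:30–10:30, 12:30–13:30, 14:00–18:00.
Hiro ∩ Wei ∩ Yusuf: 08:30–10:00, 15:45–18:00.
Hiro ∩ Wei ∩ Yusuf ∩ Nikolai: 08:30–09:00, 09:30–10:00.
Hiro ∩ Wei ∩ Yusuf ∩ Nikolai ∩ Hassan: 09:30–10:00.
Total common minutes: 30.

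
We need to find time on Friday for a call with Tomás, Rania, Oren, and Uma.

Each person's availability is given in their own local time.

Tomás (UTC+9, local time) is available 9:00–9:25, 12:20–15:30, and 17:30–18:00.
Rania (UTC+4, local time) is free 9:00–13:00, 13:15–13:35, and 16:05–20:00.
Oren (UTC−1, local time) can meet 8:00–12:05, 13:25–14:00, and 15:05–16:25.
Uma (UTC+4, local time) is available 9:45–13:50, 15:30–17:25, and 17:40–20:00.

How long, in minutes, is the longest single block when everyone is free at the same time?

0 minutes

Tomás → UTC: 00:00–00:25, 03:20–06:30, 08:30–09:00.
Rania → UTC: 05:00–09:00, 09:15–09:35, 12:05–16:00.
Oren → UTC: 09:00–13:05, 14:25–15:00, 16:05–17:25.
Uma → UTC: 05:45–09:50, 11:30–13:25, 13:40–16:00.
Tomás ∩ Rania: 05:00–06:30, 08:30–09:00.
Tomás ∩ Rania ∩ Oren: (none).
Tomás ∩ Rania ∩ Oren ∩ Uma: (none).
No common window.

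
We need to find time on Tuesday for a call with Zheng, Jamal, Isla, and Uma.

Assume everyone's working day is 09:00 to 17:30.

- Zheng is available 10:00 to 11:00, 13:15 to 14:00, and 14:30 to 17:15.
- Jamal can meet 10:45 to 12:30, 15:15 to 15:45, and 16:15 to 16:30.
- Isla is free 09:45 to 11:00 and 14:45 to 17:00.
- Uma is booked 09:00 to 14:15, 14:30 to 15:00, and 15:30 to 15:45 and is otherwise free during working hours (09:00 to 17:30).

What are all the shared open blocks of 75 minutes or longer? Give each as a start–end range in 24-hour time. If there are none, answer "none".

none

Uma free within 09:00–17:30: 14:15–14:30, 15:00–15:30, 15:45–17:30.
Zheng ∩ Jamal: 10:45–11:00, 15:15–15:45, 16:15–16:30.
Zheng ∩ Jamal ∩ Isla: 10:45–11:00, 15:15–15:45, 16:15–16:30.
Zheng ∩ Jamal ∩ Isla ∩ Uma: 15:15–15:30, 16:15–16:30.
Windows ≥ 75 min: (none).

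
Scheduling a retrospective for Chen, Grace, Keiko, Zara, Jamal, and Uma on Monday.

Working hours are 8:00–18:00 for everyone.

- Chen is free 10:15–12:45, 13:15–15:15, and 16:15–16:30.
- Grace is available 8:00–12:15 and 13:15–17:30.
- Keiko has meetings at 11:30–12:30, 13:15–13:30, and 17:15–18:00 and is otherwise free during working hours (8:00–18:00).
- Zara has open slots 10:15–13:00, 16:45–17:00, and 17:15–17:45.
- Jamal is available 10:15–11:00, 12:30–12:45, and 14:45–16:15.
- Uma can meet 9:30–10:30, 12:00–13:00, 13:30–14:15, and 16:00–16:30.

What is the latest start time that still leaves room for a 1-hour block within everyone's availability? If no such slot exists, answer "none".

none

Keiko free within 08:00–18:00: 08:00–11:30, 12:30–13:15, 13:30–17:15.
Chen ∩ Grace: 10:15–12:15, 13:15–15:15, 16:15–16:30.
Chen ∩ Grace ∩ Keiko: 10:15–11:30, 13:30–15:15, 16:15–16:30.
Chen ∩ Grace ∩ Keiko ∩ Zara: 10:15–11:30.
Chen ∩ Grace ∩ Keiko ∩ Zara ∩ Jamal: 10:15–11:00.
Chen ∩ Grace ∩ Keiko ∩ Zara ∩ Jamal ∩ Uma: 10:15–10:30.
Windows ≥ 60 min: (none).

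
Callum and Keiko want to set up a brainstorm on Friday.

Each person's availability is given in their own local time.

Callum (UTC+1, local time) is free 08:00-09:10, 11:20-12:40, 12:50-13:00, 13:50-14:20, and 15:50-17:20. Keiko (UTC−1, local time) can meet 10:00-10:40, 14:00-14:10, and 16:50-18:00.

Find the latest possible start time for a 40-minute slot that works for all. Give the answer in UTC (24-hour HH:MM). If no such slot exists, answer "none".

11:00

Callum → UTC: 07:00–08:10, 10:20–11:40, 11:50–12:00, 12:50–13:20, 14:50–16:20.
Keiko → UTC: 11:00–11:40, 15:00–15:10, 17:50–19:00.
Callum ∩ Keiko: 11:00–11:40, 15:00–15:10.
Windows ≥ 40 min: 11:00–11:40.
Latest start in the last window 11:00–11:40 is 11:40 − 40 min = 11:00.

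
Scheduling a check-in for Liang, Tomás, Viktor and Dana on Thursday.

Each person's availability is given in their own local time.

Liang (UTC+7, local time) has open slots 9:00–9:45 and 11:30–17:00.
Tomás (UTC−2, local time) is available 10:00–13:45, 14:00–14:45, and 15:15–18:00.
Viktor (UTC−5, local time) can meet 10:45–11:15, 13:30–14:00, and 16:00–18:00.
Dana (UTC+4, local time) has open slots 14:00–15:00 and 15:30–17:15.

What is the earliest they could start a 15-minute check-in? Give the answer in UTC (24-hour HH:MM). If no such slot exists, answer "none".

Liang → UTC: 02:00–02:45, 04:30–10:00.
Tomás → UTC: 12:00–15:45, 16:00–16:45, 17:15–20:00.
Viktor → UTC: 15:45–16:15, 18:30–19:00, 21:00–23:00.
Dana → UTC: 10:00–11:00, 11:30–13:15.
Liang ∩ Tomás: (none).
Liang ∩ Tomás ∩ Viktor: (none).
Liang ∩ Tomás ∩ Viktor ∩ Dana: (none).
Windows ≥ 15 min: (none).

none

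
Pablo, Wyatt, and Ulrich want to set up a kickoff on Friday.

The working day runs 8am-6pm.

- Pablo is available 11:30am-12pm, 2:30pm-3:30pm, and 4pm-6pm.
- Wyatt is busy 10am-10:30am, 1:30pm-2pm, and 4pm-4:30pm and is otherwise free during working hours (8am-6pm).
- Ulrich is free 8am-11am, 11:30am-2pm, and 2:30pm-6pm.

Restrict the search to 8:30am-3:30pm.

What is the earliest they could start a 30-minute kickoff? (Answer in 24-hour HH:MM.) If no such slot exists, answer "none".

Wyatt free within 08:00–18:00: 08:00–10:00, 10:30–13:30, 14:00–16:00, 16:30–18:00.
Pablo ∩ Wyatt: 11:30–12:00, 14:30–15:30, 16:30–18:00.
Pablo ∩ Wyatt ∩ Ulrich: 11:30–12:00, 14:30–15:30, 16:30–18:00.
Restricted to 08:30–15:30: 11:30–12:00, 14:30–15:30.
Windows ≥ 30 min: 11:30–12:00, 14:30–15:30.
Earliest such window starts at 11:30.

11:30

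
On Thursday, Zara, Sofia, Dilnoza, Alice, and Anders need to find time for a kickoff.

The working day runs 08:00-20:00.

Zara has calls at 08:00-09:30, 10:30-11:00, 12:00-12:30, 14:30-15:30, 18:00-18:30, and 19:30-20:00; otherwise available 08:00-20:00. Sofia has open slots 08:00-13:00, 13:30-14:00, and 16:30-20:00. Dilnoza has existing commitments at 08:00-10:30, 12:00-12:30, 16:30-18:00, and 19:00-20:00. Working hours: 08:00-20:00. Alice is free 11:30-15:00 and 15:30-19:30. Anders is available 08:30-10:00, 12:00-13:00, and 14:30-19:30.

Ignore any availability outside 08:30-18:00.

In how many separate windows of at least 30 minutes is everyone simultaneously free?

Zara free within 08:00–20:00: 09:30–10:30, 11:00–12:00, 12:30–14:30, 15:30–18:00, 18:30–19:30.
Dilnoza free within 08:00–20:00: 10:30–12:00, 12:30–16:30, 18:00–19:00.
Zara ∩ Sofia: 09:30–10:30, 11:00–12:00, 12:30–13:00, 13:30–14:00, 16:30–18:00, 18:30–19:30.
Zara ∩ Sofia ∩ Dilnoza: 11:00–12:00, 12:30–13:00, 13:30–14:00, 18:30–19:00.
Zara ∩ Sofia ∩ Dilnoza ∩ Alice: 11:30–12:00, 12:30–13:00, 13:30–14:00, 18:30–19:00.
Zara ∩ Sofia ∩ Dilnoza ∩ Alice ∩ Anders: 12:30–13:00, 18:30–19:00.
Restricted to 08:30–18:00: 12:30–13:00.
Windows ≥ 30 min: 12:30–13:00.
That's 1 window.

1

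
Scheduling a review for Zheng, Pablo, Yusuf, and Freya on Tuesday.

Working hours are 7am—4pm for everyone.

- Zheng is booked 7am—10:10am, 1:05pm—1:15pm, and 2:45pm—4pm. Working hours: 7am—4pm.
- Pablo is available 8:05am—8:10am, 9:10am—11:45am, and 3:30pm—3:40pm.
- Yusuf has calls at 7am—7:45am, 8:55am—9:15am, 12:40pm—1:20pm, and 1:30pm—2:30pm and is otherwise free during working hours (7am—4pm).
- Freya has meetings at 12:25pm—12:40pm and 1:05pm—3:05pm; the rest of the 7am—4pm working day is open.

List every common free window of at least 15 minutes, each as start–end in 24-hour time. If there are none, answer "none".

10:10–11:45

Zheng free within 07:00–16:00: 10:10–13:05, 13:15–14:45.
Yusuf free within 07:00–16:00: 07:45–08:55, 09:15–12:40, 13:20–13:30, 14:30–16:00.
Freya free within 07:00–16:00: 07:00–12:25, 12:40–13:05, 15:05–16:00.
Zheng ∩ Pablo: 10:10–11:45.
Zheng ∩ Pablo ∩ Yusuf: 10:10–11:45.
Zheng ∩ Pablo ∩ Yusuf ∩ Freya: 10:10–11:45.
Windows ≥ 15 min: 10:10–11:45.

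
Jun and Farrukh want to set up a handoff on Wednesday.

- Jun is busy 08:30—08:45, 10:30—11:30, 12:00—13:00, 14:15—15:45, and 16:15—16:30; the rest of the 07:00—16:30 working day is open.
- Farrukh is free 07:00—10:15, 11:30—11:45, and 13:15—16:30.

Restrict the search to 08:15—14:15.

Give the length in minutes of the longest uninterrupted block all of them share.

Jun free within 07:00–16:30: 07:00–08:30, 08:45–10:30, 11:30–12:00, 13:00–14:15, 15:45–16:15.
Jun ∩ Farrukh: 07:00–08:30, 08:45–10:15, 11:30–11:45, 13:15–14:15, 15:45–16:15.
Restricted to 08:15–14:15: 08:15–08:30, 08:45–10:15, 11:30–11:45, 13:15–14:15.
Common window lengths: 15, 90, 15, 60 min; longest is 90.

90 minutes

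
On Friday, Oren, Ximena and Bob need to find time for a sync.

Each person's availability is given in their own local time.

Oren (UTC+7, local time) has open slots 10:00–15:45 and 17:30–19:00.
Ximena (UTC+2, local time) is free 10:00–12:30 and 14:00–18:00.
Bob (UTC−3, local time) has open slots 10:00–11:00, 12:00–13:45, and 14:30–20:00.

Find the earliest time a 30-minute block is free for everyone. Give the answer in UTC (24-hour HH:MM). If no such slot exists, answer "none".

none

Oren → UTC: 03:00–08:45, 10:30–12:00.
Ximena → UTC: 08:00–10:30, 12:00–16:00.
Bob → UTC: 13:00–14:00, 15:00–16:45, 17:30–23:00.
Oren ∩ Ximena: 08:00–08:45.
Oren ∩ Ximena ∩ Bob: (none).
Windows ≥ 30 min: (none).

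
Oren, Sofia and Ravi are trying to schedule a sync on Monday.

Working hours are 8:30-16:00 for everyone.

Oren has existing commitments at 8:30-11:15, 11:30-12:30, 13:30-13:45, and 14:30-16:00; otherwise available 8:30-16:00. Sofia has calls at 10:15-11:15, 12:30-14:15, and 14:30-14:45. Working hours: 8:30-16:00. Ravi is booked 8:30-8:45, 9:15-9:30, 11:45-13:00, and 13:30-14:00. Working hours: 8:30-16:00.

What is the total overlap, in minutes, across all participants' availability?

Oren free within 08:30–16:00: 11:15–11:30, 12:30–13:30, 13:45–14:30.
Sofia free within 08:30–16:00: 08:30–10:15, 11:15–12:30, 14:15–14:30, 14:45–16:00.
Ravi free within 08:30–16:00: 08:45–09:15, 09:30–11:45, 13:00–13:30, 14:00–16:00.
Oren ∩ Sofia: 11:15–11:30, 14:15–14:30.
Oren ∩ Sofia ∩ Ravi: 11:15–11:30, 14:15–14:30.
Total common minutes: 15 + 15 = 30.

30 minutes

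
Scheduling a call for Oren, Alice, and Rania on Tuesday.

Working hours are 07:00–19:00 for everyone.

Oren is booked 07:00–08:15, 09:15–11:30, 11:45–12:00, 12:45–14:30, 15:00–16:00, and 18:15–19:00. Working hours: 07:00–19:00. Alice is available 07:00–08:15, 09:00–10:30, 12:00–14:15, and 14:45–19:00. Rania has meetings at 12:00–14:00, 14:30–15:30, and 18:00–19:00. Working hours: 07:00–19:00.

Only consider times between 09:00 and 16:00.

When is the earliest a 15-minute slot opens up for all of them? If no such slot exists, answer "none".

Oren free within 07:00–19:00: 08:15–09:15, 11:30–11:45, 12:00–12:45, 14:30–15:00, 16:00–18:15.
Rania free within 07:00–19:00: 07:00–12:00, 14:00–14:30, 15:30–18:00.
Oren ∩ Alice: 09:00–09:15, 12:00–12:45, 14:45–15:00, 16:00–18:15.
Oren ∩ Alice ∩ Rania: 09:00–09:15, 16:00–18:00.
Restricted to 09:00–16:00: 09:00–09:15.
Windows ≥ 15 min: 09:00–09:15.
Earliest such window starts at 09:00.

09:00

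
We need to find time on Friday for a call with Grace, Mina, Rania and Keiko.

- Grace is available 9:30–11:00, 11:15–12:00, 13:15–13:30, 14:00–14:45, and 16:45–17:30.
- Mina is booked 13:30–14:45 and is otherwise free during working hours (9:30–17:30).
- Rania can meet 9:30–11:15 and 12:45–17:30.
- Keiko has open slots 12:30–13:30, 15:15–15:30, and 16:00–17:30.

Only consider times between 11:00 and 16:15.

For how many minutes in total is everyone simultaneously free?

15 minutes

Mina free within 09:30–17:30: 09:30–13:30, 14:45–17:30.
Grace ∩ Mina: 09:30–11:00, 11:15–12:00, 13:15–13:30, 16:45–17:30.
Grace ∩ Mina ∩ Rania: 09:30–11:00, 13:15–13:30, 16:45–17:30.
Grace ∩ Mina ∩ Rania ∩ Keiko: 13:15–13:30, 16:45–17:30.
Restricted to 11:00–16:15: 13:15–13:30.
Total common minutes: 15.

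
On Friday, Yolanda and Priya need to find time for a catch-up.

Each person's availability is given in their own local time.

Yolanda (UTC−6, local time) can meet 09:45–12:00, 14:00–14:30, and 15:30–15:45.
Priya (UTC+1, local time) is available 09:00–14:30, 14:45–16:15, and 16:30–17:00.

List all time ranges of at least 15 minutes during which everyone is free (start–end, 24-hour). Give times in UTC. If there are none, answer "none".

15:45–16:00

Yolanda → UTC: 15:45–18:00, 20:00–20:30, 21:30–21:45.
Priya → UTC: 08:00–13:30, 13:45–15:15, 15:30–16:00.
Yolanda ∩ Priya: 15:45–16:00.
Windows ≥ 15 min: 15:45–16:00.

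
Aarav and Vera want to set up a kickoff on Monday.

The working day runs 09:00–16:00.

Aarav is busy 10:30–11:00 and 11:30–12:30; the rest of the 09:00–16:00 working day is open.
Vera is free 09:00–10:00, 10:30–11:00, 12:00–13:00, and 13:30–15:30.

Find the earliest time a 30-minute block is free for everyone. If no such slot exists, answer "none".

Aarav free within 09:00–16:00: 09:00–10:30, 11:00–11:30, 12:30–16:00.
Aarav ∩ Vera: 09:00–10:00, 12:30–13:00, 13:30–15:30.
Windows ≥ 30 min: 09:00–10:00, 12:30–13:00, 13:30–15:30.
Earliest such window starts at 09:00.

09:00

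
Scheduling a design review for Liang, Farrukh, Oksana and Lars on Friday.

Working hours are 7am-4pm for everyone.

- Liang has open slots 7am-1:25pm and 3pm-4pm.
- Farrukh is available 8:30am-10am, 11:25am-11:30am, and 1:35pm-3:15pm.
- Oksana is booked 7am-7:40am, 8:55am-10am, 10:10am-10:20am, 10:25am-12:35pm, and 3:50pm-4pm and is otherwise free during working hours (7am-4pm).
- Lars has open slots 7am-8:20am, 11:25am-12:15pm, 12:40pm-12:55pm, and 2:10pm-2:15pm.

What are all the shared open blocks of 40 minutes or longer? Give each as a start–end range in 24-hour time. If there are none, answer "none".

none

Oksana free within 07:00–16:00: 07:40–08:55, 10:00–10:10, 10:20–10:25, 12:35–15:50.
Liang ∩ Farrukh: 08:30–10:00, 11:25–11:30, 15:00–15:15.
Liang ∩ Farrukh ∩ Oksana: 08:30–08:55, 15:00–15:15.
Liang ∩ Farrukh ∩ Oksana ∩ Lars: (none).
Windows ≥ 40 min: (none).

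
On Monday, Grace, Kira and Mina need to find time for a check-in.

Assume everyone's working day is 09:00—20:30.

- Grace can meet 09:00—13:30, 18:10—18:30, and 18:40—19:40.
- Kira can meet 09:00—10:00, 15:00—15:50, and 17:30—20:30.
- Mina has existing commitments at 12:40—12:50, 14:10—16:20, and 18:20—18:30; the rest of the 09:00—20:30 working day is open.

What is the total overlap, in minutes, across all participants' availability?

130 minutes

Mina free within 09:00–20:30: 09:00–12:40, 12:50–14:10, 16:20–18:20, 18:30–20:30.
Grace ∩ Kira: 09:00–10:00, 18:10–18:30, 18:40–19:40.
Grace ∩ Kira ∩ Mina: 09:00–10:00, 18:10–18:20, 18:40–19:40.
Total common minutes: 60 + 10 + 60 = 130.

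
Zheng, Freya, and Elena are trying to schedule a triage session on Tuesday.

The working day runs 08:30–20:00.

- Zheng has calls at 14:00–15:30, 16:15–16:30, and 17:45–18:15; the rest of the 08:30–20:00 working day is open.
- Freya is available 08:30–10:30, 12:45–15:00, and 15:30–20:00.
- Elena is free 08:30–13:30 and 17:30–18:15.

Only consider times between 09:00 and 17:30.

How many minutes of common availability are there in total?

Zheng free within 08:30–20:00: 08:30–14:00, 15:30–16:15, 16:30–17:45, 18:15–20:00.
Zheng ∩ Freya: 08:30–10:30, 12:45–14:00, 15:30–16:15, 16:30–17:45, 18:15–20:00.
Zheng ∩ Freya ∩ Elena: 08:30–10:30, 12:45–13:30, 17:30–17:45.
Restricted to 09:00–17:30: 09:00–10:30, 12:45–13:30.
Total common minutes: 90 + 45 = 135.

135 minutes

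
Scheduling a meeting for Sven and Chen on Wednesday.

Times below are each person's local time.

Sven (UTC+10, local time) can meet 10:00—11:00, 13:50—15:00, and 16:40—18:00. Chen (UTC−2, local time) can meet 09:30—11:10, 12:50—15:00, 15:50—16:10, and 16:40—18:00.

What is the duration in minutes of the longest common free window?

0 minutes

Sven → UTC: 00:00–01:00, 03:50–05:00, 06:40–08:00.
Chen → UTC: 11:30–13:10, 14:50–17:00, 17:50–18:10, 18:40–20:00.
Sven ∩ Chen: (none).
No common window.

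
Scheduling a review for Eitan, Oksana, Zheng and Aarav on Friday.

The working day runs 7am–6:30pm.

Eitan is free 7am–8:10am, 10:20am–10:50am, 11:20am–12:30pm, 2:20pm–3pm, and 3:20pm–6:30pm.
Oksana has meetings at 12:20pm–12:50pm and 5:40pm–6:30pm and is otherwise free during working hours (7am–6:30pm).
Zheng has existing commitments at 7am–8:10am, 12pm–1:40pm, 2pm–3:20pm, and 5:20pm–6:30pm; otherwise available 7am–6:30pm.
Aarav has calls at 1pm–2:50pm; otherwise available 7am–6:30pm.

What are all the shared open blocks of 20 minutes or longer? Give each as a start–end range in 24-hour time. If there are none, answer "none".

Oksana free within 07:00–18:30: 07:00–12:20, 12:50–17:40.
Zheng free within 07:00–18:30: 08:10–12:00, 13:40–14:00, 15:20–17:20.
Aarav free within 07:00–18:30: 07:00–13:00, 14:50–18:30.
Eitan ∩ Oksana: 07:00–08:10, 10:20–10:50, 11:20–12:20, 14:20–15:00, 15:20–17:40.
Eitan ∩ Oksana ∩ Zheng: 10:20–10:50, 11:20–12:00, 15:20–17:20.
Eitan ∩ Oksana ∩ Zheng ∩ Aarav: 10:20–10:50, 11:20–12:00, 15:20–17:20.
Windows ≥ 20 min: 10:20–10:50, 11:20–12:00, 15:20–17:20.

10:20–10:50, 11:20–12:00, 15:20–17:20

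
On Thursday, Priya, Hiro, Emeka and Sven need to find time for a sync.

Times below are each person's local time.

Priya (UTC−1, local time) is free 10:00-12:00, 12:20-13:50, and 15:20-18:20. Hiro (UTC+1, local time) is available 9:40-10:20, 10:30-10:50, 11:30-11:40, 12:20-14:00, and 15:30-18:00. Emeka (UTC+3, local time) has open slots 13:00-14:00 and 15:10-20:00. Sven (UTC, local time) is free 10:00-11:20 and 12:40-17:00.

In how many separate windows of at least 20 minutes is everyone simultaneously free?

3

Priya → UTC: 11:00–13:00, 13:20–14:50, 16:20–19:20.
Hiro → UTC: 08:40–09:20, 09:30–09:50, 10:30–10:40, 11:20–13:00, 14:30–17:00.
Emeka → UTC: 10:00–11:00, 12:10–17:00.
Sven → UTC: 10:00–11:20, 12:40–17:00.
Priya ∩ Hiro: 11:20–13:00, 14:30–14:50, 16:20–17:00.
Priya ∩ Hiro ∩ Emeka: 12:10–13:00, 14:30–14:50, 16:20–17:00.
Priya ∩ Hiro ∩ Emeka ∩ Sven: 12:40–13:00, 14:30–14:50, 16:20–17:00.
Windows ≥ 20 min: 12:40–13:00, 14:30–14:50, 16:20–17:00.
That's 3 windows.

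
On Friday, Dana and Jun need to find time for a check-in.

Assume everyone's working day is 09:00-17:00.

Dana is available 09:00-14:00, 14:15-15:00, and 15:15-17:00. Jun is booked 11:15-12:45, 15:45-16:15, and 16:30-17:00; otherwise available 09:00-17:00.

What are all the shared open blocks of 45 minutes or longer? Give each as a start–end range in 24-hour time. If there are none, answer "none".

Jun free within 09:00–17:00: 09:00–11:15, 12:45–15:45, 16:15–16:30.
Dana ∩ Jun: 09:00–11:15, 12:45–14:00, 14:15–15:00, 15:15–15:45, 16:15–16:30.
Windows ≥ 45 min: 09:00–11:15, 12:45–14:00, 14:15–15:00.

09:00–11:15, 12:45–14:00, 14:15–15:00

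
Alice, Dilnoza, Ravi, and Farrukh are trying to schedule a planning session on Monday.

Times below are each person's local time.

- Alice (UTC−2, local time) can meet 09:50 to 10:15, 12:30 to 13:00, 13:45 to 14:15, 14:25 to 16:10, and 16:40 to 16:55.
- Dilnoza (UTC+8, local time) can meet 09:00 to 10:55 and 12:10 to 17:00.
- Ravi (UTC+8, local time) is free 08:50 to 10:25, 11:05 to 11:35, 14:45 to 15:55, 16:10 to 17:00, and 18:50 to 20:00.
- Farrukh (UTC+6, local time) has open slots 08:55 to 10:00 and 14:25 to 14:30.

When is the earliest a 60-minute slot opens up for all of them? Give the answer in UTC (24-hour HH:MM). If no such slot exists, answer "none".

none

Alice → UTC: 11:50–12:15, 14:30–15:00, 15:45–16:15, 16:25–18:10, 18:40–18:55.
Dilnoza → UTC: 01:00–02:55, 04:10–09:00.
Ravi → UTC: 00:50–02:25, 03:05–03:35, 06:45–07:55, 08:10–09:00, 10:50–12:00.
Farrukh → UTC: 02:55–04:00, 08:25–08:30.
Alice ∩ Dilnoza: (none).
Alice ∩ Dilnoza ∩ Ravi: (none).
Alice ∩ Dilnoza ∩ Ravi ∩ Farrukh: (none).
Windows ≥ 60 min: (none).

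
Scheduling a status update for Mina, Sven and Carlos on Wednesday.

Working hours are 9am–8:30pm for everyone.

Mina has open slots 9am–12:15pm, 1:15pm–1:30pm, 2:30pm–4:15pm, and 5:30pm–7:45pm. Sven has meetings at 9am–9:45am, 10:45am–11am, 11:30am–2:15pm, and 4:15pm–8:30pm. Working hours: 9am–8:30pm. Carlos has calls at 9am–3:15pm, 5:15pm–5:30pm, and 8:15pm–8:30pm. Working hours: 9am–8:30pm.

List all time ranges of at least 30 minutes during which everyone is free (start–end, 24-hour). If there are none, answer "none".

15:15–16:15

Sven free within 09:00–20:30: 09:45–10:45, 11:00–11:30, 14:15–16:15.
Carlos free within 09:00–20:30: 15:15–17:15, 17:30–20:15.
Mina ∩ Sven: 09:45–10:45, 11:00–11:30, 14:30–16:15.
Mina ∩ Sven ∩ Carlos: 15:15–16:15.
Windows ≥ 30 min: 15:15–16:15.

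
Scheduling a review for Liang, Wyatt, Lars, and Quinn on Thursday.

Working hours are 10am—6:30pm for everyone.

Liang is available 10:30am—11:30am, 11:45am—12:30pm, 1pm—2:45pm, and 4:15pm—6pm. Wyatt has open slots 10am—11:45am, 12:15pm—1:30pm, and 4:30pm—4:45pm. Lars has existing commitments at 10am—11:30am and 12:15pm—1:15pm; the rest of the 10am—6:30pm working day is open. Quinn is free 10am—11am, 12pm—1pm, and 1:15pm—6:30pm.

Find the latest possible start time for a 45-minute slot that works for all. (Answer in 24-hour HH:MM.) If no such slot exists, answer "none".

none

Lars free within 10:00–18:30: 11:30–12:15, 13:15–18:30.
Liang ∩ Wyatt: 10:30–11:30, 12:15–12:30, 13:00–13:30, 16:30–16:45.
Liang ∩ Wyatt ∩ Lars: 13:15–13:30, 16:30–16:45.
Liang ∩ Wyatt ∩ Lars ∩ Quinn: 13:15–13:30, 16:30–16:45.
Windows ≥ 45 min: (none).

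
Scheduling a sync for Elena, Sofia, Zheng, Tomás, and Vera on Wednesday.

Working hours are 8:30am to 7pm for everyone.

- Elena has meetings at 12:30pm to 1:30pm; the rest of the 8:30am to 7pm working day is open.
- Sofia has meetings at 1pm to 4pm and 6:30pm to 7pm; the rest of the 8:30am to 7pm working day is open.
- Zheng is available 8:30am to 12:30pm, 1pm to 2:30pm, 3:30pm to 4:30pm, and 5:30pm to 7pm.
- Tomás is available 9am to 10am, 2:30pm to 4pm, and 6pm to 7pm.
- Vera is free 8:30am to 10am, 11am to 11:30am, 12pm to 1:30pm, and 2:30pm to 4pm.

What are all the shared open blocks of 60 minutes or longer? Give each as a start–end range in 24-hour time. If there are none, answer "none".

Elena free within 08:30–19:00: 08:30–12:30, 13:30–19:00.
Sofia free within 08:30–19:00: 08:30–13:00, 16:00–18:30.
Elena ∩ Sofia: 08:30–12:30, 16:00–18:30.
Elena ∩ Sofia ∩ Zheng: 08:30–12:30, 16:00–16:30, 17:30–18:30.
Elena ∩ Sofia ∩ Zheng ∩ Tomás: 09:00–10:00, 18:00–18:30.
Elena ∩ Sofia ∩ Zheng ∩ Tomás ∩ Vera: 09:00–10:00.
Windows ≥ 60 min: 09:00–10:00.

09:00–10:00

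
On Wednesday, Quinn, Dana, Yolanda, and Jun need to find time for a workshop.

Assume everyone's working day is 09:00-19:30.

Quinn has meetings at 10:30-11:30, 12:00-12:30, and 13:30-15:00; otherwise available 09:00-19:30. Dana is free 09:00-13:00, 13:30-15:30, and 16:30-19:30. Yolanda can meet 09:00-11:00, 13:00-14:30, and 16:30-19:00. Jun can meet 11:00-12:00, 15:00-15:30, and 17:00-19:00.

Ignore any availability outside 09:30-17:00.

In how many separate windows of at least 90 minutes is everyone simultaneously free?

Quinn free within 09:00–19:30: 09:00–10:30, 11:30–12:00, 12:30–13:30, 15:00–19:30.
Quinn ∩ Dana: 09:00–10:30, 11:30–12:00, 12:30–13:00, 15:00–15:30, 16:30–19:30.
Quinn ∩ Dana ∩ Yolanda: 09:00–10:30, 16:30–19:00.
Quinn ∩ Dana ∩ Yolanda ∩ Jun: 17:00–19:00.
Restricted to 09:30–17:00: (none).
Windows ≥ 90 min: (none).
That's 0 windows.

0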